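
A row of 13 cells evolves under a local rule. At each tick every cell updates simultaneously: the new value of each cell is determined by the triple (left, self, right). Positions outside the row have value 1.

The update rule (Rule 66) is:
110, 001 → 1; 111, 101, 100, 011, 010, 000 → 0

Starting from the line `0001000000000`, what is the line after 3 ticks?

0010000000001
0100000000010
0000000000100

0000000000100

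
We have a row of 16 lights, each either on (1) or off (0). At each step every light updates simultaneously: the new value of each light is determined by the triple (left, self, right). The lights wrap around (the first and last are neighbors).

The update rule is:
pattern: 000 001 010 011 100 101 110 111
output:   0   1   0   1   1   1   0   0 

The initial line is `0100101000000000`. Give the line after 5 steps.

step 1: 1011010100000000
step 2: 0110101010000001
step 3: 1101010101000010
step 4: 1010101010100101
step 5: 0101010101011011

0101010101011011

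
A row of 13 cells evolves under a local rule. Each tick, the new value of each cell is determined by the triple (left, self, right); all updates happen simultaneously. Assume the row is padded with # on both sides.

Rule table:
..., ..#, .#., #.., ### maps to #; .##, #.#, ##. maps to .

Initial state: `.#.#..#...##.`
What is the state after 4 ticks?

.#.#######...
.#..#####.###
.###.###...##
..#...#.###.#

..#...#.###.#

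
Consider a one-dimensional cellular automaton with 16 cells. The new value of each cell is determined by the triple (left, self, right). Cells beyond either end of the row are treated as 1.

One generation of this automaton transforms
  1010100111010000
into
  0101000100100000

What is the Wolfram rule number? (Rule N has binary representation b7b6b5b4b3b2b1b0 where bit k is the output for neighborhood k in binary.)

position 8: 111 → 0  (bit 7 = 0)
position 0: 110 → 0  (bit 6 = 0)
position 1: 101 → 1  (bit 5 = 1)
position 5: 100 → 0  (bit 4 = 0)
position 7: 011 → 1  (bit 3 = 1)
position 2: 010 → 0  (bit 2 = 0)
position 6: 001 → 0  (bit 1 = 0)
position 13: 000 → 0  (bit 0 = 0)
bits b7..b0 = 00101000 = 40

40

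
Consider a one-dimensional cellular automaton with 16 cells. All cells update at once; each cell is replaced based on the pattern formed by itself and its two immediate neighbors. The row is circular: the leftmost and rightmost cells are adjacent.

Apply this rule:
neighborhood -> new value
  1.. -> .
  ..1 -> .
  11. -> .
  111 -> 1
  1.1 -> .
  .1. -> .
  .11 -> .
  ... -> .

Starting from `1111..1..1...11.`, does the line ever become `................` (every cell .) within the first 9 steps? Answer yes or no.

yes

.11.............
................
all cells are . at step 2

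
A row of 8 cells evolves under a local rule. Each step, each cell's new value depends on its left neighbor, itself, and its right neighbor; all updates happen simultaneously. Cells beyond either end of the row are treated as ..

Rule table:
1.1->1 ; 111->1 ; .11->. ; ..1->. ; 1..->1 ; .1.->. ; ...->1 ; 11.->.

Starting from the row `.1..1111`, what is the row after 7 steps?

step 1: ..1..11.
step 2: 1..1...1
step 3: .1..11..
step 4: ..1...11
step 5: 1..11...
step 6: .1...111
step 7: ..11..1.

..11..1.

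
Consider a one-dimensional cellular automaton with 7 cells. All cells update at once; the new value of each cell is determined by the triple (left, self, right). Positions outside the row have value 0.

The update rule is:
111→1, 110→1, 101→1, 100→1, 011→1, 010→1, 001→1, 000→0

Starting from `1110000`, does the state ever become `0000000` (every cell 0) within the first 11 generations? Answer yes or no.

no

1111000
1111100
1111110
1111111
1111111  (fixed point — unchanged through generation 11)
generation 11 is 1111111, still not uniform 0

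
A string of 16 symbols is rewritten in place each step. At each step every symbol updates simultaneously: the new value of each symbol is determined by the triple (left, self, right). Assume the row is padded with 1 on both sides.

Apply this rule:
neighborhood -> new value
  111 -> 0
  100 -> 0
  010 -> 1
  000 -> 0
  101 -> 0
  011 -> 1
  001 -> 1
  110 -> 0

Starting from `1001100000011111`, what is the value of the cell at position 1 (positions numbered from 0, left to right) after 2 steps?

0011000000110000
0110000001100001
position 1 holds 1

1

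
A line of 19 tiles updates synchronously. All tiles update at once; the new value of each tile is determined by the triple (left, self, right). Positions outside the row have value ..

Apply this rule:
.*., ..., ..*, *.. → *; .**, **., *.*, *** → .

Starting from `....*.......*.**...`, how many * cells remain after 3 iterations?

16

*************...***
.............***...
*************...***
count of *: 16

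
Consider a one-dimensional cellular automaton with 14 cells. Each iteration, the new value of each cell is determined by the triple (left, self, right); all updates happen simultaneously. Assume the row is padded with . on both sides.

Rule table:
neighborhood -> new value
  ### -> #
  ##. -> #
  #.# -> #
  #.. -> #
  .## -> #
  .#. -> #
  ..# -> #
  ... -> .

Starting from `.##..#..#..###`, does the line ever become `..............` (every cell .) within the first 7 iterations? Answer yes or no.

##############
##############  (fixed point — unchanged through iteration 7)
iteration 7 is ##############, still not uniform .

no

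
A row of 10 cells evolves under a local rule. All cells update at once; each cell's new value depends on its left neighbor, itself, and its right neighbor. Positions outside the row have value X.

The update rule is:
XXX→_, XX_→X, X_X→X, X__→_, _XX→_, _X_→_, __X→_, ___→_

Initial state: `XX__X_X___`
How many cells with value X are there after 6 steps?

1

_X___X____
X_________
X_________  (fixed point — unchanged through step 6)
count of X: 1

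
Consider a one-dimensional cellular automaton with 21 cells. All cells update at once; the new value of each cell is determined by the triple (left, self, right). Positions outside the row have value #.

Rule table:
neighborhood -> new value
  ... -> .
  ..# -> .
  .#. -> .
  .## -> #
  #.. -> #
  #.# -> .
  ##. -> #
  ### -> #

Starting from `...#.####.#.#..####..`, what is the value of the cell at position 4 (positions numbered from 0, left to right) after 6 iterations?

iteration 1: #....####....#.#####.
iteration 2: ##...#####.....#####.
iteration 3: ###..######....#####.
iteration 4: ####.#######...#####.
iteration 5: ####.########..#####.
iteration 6: ####.#########.#####.
position 4 holds .

.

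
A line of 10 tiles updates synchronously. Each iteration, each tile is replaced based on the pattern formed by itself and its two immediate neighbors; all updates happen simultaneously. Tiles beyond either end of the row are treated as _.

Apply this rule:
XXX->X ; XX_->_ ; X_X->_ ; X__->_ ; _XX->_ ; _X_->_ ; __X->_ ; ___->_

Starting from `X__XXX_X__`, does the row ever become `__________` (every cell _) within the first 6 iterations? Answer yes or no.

yes

____X_____
__________
all cells are _ at iteration 2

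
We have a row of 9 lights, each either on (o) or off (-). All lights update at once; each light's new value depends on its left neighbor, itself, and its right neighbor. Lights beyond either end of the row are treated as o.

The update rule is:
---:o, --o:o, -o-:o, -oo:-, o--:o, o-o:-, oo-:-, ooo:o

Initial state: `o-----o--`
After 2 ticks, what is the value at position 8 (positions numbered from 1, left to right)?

-oooooooo
--ooooooo
position 8 holds o

o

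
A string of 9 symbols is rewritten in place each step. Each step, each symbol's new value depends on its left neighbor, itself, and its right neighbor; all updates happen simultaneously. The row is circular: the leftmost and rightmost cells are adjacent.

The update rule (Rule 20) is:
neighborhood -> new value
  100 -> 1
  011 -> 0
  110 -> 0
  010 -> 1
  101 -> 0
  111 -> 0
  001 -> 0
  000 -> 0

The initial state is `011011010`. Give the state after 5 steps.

001100000

000000011
100000000
110000000
001000000
001100000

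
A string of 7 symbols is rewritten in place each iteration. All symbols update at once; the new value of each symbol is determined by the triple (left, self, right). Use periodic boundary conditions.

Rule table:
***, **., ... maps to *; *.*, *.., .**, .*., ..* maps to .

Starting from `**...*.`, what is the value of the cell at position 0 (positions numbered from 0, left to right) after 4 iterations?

.

.*.*...
.....**
.***..*
..**...
position 0 holds .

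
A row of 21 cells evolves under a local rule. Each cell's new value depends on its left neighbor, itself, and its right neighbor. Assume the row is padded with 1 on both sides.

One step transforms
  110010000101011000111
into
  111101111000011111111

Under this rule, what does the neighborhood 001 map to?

At position 3 the neighborhood is 001; the next row has 1 there.

1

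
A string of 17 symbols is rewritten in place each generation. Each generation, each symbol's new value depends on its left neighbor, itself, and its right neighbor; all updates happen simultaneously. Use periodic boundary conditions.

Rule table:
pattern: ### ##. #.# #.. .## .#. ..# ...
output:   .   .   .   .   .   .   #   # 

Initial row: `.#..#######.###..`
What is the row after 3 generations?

##..#............

#..#............#
..#..###########.
##..#............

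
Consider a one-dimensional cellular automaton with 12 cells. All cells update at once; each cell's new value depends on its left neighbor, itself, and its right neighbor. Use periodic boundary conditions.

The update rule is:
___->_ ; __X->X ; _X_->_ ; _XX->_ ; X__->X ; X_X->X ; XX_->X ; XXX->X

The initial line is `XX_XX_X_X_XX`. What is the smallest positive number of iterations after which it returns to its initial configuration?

XXX_XX_X_X_X
XXXX_XX_X_X_
_XXXX_XX_X_X
X_XXXX_XX_X_
_X_XXXX_XX_X
X_X_XXXX_XX_
_X_X_XXXX_XX
X_X_X_XXXX_X
XX_X_X_XXXX_
_XX_X_X_XXXX
X_XX_X_X_XXX
XX_XX_X_X_XX

12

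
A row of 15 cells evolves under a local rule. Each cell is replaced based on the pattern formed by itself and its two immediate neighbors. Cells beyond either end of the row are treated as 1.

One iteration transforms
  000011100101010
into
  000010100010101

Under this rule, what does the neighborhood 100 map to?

0

At position 0 the neighborhood is 100; the next row has 0 there.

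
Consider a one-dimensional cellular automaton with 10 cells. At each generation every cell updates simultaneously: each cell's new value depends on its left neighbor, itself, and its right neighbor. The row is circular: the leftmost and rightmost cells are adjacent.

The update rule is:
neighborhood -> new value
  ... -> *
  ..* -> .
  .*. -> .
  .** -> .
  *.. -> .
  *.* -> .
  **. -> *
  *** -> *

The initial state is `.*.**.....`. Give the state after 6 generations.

generation 1: ....*.****
generation 2: .**....***
generation 3: ..*.**..**
generation 4: .....*...*
generation 5: .***...*..
generation 6: ..**.*...*

..**.*...*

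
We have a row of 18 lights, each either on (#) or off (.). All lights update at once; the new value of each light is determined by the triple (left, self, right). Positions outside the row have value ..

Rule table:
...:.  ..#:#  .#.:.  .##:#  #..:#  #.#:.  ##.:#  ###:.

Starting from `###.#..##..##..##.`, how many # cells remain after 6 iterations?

7

#.#..#############
...###...........#
..##.##.........#.
.###.###.......#.#
##.#.#.##.....#...
##.....###...#.#..
count of #: 7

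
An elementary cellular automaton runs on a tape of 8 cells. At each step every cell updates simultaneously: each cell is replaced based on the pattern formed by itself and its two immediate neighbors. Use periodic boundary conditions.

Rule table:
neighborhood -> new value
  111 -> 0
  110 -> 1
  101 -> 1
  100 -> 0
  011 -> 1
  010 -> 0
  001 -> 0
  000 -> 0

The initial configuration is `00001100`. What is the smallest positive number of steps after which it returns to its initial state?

1

00001100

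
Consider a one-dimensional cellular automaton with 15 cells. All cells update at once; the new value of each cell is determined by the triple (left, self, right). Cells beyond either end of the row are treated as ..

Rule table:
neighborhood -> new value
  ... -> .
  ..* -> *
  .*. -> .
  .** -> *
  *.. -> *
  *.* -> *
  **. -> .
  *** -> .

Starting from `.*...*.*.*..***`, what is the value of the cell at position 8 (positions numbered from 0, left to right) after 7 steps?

*.*.*.*.*.***..
.*.*.*.*.**..*.
*.*.*.*.**.**.*
.*.*.*.**.**.*.
*.*.*.**.**.*.*
.*.*.**.**.*.*.
*.*.**.**.*.*.*
position 8 holds *

*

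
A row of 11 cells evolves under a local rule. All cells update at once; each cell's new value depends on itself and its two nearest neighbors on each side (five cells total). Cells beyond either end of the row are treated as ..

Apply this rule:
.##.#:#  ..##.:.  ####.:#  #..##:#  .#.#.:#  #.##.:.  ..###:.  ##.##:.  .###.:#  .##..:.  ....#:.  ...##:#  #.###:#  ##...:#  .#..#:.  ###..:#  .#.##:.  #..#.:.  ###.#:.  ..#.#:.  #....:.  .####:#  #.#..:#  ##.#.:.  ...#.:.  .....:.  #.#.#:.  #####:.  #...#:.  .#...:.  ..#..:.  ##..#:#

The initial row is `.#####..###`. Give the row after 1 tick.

#.#.####.##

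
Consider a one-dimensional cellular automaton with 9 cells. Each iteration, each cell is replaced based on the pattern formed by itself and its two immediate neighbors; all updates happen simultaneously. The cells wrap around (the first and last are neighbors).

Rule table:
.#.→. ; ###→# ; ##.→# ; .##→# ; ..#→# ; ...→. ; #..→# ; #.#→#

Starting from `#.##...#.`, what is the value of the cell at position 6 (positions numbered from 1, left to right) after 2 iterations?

#

.####.#.#
######.#.
position 6 holds #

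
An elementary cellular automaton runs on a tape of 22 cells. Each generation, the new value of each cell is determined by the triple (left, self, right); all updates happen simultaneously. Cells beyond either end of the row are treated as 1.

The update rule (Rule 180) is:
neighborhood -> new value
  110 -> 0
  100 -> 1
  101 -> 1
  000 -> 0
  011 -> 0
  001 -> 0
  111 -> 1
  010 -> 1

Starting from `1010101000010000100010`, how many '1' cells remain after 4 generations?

9

0111111100011000110011
1011111010000100001001
0101110111000110001100
1110101010100001000010
count of 1: 9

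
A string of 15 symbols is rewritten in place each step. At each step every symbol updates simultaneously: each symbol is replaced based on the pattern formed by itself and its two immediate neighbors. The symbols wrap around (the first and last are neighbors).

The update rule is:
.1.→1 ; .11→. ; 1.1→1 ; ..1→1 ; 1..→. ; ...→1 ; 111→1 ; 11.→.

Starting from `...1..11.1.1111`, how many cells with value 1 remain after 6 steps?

6

step 1: .111.1..111.11.
step 2: 1.1.11.1.1.1...
step 3: 1111..111111.11
step 4: 111..1.1111.1.1
step 5: 11..111.11.111.
step 6: ...1.1.1..1.1.1
count of 1: 6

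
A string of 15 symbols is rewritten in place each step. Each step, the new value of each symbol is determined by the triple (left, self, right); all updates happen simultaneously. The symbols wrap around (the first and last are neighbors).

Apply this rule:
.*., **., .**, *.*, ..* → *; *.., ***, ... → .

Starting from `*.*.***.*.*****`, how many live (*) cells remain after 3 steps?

8

step 1: *****.*****....
step 2: *...***...*...*
step 3: *..**.*..**..**
count of *: 8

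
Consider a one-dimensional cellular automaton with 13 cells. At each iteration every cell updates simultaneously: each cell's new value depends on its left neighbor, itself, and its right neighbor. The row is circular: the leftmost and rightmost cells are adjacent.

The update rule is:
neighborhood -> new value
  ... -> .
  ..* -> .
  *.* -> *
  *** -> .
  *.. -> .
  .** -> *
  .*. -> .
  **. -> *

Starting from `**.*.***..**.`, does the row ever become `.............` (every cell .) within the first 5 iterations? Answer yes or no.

yes

***.**.*..***
..*****...*..
..*...*......
.............
all cells are . at iteration 4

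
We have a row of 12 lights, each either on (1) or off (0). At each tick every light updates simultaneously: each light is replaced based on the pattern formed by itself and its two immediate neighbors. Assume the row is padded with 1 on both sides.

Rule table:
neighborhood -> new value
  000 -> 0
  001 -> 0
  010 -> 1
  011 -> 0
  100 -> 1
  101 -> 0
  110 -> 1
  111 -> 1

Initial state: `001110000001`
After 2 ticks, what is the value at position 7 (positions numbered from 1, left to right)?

1

100111000000
110011100000
position 7 holds 1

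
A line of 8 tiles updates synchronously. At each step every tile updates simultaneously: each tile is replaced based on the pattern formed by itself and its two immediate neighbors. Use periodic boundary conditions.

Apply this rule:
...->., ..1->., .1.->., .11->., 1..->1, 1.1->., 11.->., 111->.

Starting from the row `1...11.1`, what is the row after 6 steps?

......1.

step 1: .1......
step 2: ..1.....
step 3: ...1....
step 4: ....1...
step 5: .....1..
step 6: ......1.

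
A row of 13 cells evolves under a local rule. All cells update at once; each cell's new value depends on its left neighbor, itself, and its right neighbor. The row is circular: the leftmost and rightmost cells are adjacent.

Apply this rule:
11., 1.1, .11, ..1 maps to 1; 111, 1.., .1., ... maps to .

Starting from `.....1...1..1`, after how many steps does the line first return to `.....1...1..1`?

....1...1..1.
...1...1..1..
..1...1..1...
.1...1..1....
1...1..1.....
...1..1.....1
..1..1.....1.
.1..1.....1..
1..1.....1...
..1.....1...1
.1.....1...1.
1.....1...1..
.....1...1..1

13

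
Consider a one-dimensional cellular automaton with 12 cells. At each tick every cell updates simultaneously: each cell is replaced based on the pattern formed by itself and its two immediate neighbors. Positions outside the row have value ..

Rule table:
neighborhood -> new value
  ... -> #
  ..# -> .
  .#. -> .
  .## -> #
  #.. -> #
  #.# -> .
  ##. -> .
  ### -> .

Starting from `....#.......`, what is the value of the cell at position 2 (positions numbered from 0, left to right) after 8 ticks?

###..#######
#..#.#......
.#....######
..###.#.....
#.#....#####
...###.#....
##.#....####
#...###.#...
position 2 holds .

.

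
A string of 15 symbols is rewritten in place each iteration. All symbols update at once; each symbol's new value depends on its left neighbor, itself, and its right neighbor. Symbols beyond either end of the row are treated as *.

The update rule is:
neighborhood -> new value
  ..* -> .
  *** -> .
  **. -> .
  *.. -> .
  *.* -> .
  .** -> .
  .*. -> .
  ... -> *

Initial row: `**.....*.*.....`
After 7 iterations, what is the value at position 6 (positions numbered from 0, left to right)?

.

...***.....***.
.*.....***.....
...***.....***.  (repeats iteration 1; period 2)
iteration 7: ...***.....***.
position 6 holds .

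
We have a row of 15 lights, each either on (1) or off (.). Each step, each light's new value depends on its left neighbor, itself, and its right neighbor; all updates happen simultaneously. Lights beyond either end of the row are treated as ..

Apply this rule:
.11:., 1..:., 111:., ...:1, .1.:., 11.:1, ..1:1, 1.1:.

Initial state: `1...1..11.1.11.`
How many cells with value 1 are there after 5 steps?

..11..1.1....1.
11.1.1....111..
.1.....111..1.1
1..1111..1.1...
..1...1.1....11
count of 1: 5

5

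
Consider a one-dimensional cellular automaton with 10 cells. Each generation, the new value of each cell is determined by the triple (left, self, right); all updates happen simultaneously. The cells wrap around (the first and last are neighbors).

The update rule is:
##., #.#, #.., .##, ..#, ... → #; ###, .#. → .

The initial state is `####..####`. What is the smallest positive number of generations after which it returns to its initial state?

...####...
####..####

2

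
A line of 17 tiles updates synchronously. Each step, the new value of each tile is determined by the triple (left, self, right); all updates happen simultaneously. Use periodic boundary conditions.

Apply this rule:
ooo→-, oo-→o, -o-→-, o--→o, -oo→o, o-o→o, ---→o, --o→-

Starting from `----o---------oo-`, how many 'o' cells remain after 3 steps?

step 1: ooo--oooooooo-ooo
step 2: --oo-o------ooo--
step 3: o-ooo-ooooo-o-ooo
count of o: 13

13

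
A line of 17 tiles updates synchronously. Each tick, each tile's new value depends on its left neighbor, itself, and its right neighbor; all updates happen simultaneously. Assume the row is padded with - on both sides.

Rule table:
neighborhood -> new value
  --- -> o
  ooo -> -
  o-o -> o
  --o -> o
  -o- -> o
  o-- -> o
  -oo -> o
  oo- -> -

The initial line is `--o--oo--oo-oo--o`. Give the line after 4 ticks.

oooooo-ooo-oo-ooo
o-----oo--oo-oo--
ooooooo-ooo-oo-oo
o------oo--oo-oo-

o------oo--oo-oo-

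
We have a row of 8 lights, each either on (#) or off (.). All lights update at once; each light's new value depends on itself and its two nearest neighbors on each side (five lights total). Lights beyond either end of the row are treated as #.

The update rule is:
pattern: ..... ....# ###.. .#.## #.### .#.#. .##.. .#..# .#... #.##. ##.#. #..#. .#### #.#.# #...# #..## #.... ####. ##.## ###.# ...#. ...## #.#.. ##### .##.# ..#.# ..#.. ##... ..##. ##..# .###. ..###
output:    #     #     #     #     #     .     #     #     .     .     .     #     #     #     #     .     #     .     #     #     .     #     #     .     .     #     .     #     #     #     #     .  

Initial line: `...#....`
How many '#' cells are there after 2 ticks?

5

##...###
.####.#.
count of #: 5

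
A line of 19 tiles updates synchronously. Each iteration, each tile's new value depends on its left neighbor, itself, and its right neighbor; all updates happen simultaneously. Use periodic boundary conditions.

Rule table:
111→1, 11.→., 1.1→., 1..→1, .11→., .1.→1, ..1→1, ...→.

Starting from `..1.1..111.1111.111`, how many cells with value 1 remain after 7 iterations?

111.111.1...11...1.
.1...1..11.1..1.11.
111.1111...1111...1
11...11.1.1.11.1.1.
..1.1...1.1....1.1.
.11.11.11.11..11.11
............11.....
count of 1: 2

2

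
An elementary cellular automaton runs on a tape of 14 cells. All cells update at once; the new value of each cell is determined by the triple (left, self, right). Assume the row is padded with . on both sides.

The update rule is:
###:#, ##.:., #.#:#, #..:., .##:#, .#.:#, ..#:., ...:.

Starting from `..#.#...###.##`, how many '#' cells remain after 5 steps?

2

step 1: ..###...##.##.
step 2: ..##....#.##..
step 3: ..#.....###...
step 4: ..#.....##....
step 5: ..#.....#.....
count of #: 2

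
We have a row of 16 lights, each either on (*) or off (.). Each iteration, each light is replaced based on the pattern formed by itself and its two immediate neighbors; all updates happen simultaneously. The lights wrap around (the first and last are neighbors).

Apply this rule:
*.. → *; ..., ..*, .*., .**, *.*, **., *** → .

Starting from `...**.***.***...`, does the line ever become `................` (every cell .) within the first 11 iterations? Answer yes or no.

no

iteration 1: .............*..
iteration 2: ..............*.
iteration 3: ...............*
iteration 4: *...............
iteration 5: .*..............
iteration 6: ..*.............
iteration 7: ...*............
iteration 8: ....*...........
iteration 9: .....*..........
iteration 10: ......*.........
iteration 11: .......*........
iteration 11 is .......*........, still not uniform .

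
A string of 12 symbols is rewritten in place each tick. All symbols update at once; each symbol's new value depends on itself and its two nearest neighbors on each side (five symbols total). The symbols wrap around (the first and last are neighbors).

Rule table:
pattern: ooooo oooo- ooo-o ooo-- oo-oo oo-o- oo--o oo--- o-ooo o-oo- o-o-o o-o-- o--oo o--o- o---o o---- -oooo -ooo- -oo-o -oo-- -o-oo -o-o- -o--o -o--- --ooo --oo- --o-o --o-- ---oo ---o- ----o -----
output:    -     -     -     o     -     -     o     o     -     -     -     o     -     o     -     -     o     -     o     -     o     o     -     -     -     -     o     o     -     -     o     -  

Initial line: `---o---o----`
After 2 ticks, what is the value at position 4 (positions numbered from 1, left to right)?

o

-o-o---o----
-ooo---o---o
position 4 holds o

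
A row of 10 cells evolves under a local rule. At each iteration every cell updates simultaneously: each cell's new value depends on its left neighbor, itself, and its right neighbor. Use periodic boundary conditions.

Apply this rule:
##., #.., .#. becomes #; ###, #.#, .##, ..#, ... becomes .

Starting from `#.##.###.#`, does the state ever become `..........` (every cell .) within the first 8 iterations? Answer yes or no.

#..#...#..
##.##..##.
.#..##..#.
.##..##.##
..##..#..#
#..##.##.#
##..#..#..
.##.##.##.
iteration 8 is .##.##.##., still not uniform .

no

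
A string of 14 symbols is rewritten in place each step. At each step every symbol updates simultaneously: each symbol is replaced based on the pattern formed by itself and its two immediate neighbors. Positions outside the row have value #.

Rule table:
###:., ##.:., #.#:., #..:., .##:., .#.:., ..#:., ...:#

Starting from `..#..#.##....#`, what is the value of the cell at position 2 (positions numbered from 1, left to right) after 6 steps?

step 1: ..........##..
step 2: .########.....
step 3: ..........###.
step 4: .########.....  (repeats step 2; period 2)
step 6: .########.....
position 2 holds #

#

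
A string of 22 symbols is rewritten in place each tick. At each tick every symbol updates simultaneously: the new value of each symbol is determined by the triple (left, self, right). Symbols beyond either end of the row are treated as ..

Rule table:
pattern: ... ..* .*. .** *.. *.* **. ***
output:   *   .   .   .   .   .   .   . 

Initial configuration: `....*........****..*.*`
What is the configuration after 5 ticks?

***...******..........

***...******..........
....*........*********
***...******..........  (repeats tick 1; period 2)
tick 5: ***...******..........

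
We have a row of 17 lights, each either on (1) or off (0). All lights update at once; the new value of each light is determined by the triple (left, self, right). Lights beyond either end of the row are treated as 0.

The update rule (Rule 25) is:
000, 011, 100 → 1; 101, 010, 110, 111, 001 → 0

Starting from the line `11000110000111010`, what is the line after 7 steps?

10110101110100001
00100001000011100
10011100111010011
01010010100001010
00001000011100001
11100111010011100
10010100001010011

10010100001010011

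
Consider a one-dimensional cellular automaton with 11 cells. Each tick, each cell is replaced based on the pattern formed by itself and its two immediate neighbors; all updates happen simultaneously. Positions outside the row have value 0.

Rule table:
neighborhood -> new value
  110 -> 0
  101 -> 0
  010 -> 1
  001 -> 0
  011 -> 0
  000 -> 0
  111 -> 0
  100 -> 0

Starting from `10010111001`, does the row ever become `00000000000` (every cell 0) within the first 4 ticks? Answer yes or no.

tick 1: 10010000001
tick 2: 10010000001  (fixed point — unchanged through tick 4)
tick 4 is 10010000001, still not uniform 0

no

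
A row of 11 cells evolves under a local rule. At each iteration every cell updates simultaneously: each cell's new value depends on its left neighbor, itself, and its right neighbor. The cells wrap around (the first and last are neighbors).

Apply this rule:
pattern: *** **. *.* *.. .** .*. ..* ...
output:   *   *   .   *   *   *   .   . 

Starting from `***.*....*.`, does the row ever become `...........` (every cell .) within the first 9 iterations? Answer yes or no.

no

***.**...*.
***.***..*.
***.****.*.
***.****.*.  (fixed point — unchanged through iteration 9)
iteration 9 is ***.****.*., still not uniform .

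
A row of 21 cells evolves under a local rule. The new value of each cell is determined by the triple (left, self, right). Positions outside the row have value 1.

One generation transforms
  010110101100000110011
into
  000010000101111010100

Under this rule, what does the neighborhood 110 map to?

1

At position 4 the neighborhood is 110; the next row has 1 there.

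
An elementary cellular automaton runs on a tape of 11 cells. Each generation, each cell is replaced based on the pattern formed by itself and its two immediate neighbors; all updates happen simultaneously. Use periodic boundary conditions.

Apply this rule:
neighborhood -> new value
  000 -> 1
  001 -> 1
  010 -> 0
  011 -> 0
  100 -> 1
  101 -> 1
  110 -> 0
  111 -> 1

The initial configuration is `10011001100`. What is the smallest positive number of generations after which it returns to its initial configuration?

01100110011
10011001100

2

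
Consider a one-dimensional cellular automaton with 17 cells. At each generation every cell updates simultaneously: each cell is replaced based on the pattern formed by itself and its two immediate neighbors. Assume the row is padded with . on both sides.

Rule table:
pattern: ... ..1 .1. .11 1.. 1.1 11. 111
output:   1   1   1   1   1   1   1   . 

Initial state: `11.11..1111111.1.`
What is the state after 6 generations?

generation 1: 11111111.....1111
generation 2: 1......1111111..1
generation 3: 11111111.....1111  (repeats generation 1; period 2)
generation 6: 1......1111111..1

1......1111111..1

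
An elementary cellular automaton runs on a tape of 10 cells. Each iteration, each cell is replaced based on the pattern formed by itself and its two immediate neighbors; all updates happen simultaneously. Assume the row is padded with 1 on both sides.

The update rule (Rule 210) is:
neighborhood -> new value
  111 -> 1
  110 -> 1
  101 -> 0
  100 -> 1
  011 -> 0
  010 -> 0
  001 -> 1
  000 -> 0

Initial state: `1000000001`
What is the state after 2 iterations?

1110000100

1100000010
1110000100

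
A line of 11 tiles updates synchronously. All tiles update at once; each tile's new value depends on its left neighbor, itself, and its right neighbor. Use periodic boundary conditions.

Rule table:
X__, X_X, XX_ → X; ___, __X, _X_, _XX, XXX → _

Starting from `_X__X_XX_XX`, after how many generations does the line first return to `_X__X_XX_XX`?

11

X_X__X_XX_X
XX_X__X_XX_
_XX_X__X_XX
X_XX_X__X_X
XX_XX_X__X_
_XX_XX_X__X
X_XX_XX_X__
_X_XX_XX_X_
__X_XX_XX_X
X__X_XX_XX_
_X__X_XX_XX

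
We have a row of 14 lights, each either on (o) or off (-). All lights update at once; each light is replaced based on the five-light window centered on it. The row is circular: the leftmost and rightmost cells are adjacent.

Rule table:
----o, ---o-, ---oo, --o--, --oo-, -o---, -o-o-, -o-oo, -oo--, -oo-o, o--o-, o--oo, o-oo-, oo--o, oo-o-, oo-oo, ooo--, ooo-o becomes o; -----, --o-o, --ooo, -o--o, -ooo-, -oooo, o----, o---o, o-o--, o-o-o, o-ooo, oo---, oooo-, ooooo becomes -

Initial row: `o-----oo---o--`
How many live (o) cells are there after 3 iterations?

5

oo--oooo--oo-o
-ooo---oooooo-
o--o--o-----oo
count of o: 5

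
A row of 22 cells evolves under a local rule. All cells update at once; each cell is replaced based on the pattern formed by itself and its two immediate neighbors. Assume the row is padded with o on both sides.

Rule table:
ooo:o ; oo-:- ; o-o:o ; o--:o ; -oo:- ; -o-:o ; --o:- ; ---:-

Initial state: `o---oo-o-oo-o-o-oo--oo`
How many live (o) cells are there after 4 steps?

-o----ooo--ooooo--o--o
ooo----o-o--ooo-o-oo--
oo-o---oooo--o-ooo--o-
o-ooo---oo-o-oo-o-o-oo
count of o: 13

13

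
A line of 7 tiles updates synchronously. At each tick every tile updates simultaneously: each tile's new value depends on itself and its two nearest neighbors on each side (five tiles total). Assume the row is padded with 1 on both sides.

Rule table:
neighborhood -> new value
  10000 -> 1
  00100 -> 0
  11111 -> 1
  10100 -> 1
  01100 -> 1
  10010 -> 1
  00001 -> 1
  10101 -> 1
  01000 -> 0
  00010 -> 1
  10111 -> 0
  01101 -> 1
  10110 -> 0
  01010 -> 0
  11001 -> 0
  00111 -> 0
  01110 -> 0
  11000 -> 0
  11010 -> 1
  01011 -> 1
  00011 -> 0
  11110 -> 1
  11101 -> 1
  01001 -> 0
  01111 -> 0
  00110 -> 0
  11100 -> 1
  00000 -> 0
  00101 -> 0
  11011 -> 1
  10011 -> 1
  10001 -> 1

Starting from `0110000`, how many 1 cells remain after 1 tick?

1010110
count of 1: 4

4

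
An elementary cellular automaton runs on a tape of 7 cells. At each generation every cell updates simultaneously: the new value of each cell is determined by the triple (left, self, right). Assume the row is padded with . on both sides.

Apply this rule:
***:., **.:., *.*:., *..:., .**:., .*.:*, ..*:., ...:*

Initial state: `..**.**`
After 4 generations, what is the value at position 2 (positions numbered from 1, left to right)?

*......
*.*****
*......  (repeats generation 1; period 2)
generation 4: *.*****
position 2 holds .

.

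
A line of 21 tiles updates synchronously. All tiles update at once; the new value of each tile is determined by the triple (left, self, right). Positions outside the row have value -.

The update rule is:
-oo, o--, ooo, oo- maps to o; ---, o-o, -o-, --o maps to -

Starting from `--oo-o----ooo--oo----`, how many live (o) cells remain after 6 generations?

--oo--o---oooo-ooo---
--ooo--o--oooo-oooo--
--oooo--o-oooo-ooooo-
--ooooo---oooo-oooooo
--oooooo--oooo-oooooo
--ooooooo-oooo-oooooo
count of o: 17

17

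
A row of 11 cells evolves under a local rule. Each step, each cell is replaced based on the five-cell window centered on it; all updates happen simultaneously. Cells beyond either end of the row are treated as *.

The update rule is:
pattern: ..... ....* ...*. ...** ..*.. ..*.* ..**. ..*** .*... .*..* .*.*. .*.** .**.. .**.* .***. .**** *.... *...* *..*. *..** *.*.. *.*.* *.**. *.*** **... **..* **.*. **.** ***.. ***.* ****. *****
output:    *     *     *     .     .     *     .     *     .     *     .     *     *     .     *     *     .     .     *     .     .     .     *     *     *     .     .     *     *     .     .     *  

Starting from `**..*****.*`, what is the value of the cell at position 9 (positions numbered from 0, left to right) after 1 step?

*

.*..***..**
position 9 holds *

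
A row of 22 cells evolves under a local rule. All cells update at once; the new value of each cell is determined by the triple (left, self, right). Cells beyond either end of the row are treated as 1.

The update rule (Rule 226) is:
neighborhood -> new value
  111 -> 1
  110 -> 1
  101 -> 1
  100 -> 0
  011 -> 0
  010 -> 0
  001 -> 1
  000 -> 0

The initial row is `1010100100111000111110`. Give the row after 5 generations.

generation 1: 1101001001011001011111
generation 2: 1110010010101010101111
generation 3: 1110100101010101010111
generation 4: 1111001010101010101011
generation 5: 1111010101010101010101

1111010101010101010101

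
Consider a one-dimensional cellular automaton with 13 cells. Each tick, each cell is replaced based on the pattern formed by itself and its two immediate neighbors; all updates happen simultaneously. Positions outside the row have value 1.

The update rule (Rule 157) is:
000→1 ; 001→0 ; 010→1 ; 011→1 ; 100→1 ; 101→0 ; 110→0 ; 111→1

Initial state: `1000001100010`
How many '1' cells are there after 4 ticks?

0111101011010
0111001010010
0110101011010
0100101010010
count of 1: 5

5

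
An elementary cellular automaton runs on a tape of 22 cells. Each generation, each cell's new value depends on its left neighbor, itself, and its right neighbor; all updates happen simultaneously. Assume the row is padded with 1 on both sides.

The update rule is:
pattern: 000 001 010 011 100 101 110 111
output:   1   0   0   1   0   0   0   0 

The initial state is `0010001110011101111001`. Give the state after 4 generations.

0000100000000100000101

0000101000010001000001
0110000011000100011101
0100111010010001010001
0000100000000100000101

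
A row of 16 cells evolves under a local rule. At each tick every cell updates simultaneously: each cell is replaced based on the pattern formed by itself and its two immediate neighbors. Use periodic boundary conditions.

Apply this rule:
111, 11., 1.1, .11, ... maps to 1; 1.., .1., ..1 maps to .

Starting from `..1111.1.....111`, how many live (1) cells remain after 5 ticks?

..11111..111.111
..11111..1111111
..11111..1111111  (fixed point — unchanged through tick 5)
count of 1: 12

12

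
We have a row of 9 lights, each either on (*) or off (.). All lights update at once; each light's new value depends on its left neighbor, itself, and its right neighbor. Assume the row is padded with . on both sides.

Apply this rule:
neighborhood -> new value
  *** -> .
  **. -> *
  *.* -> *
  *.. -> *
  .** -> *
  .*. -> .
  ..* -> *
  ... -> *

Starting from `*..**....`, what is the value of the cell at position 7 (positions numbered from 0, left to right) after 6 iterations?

.********
**......*
********.
*......**
.********  (repeats iteration 1; period 4)
iteration 6: **......*
position 7 holds .

.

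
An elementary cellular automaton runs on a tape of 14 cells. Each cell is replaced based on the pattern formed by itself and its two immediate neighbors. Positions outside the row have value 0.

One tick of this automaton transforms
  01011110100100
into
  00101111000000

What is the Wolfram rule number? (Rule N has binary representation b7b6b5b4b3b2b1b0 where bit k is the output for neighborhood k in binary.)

224

position 4: 111 → 1  (bit 7 = 1)
position 6: 110 → 1  (bit 6 = 1)
position 2: 101 → 1  (bit 5 = 1)
position 9: 100 → 0  (bit 4 = 0)
position 3: 011 → 0  (bit 3 = 0)
position 1: 010 → 0  (bit 2 = 0)
position 0: 001 → 0  (bit 1 = 0)
position 13: 000 → 0  (bit 0 = 0)
bits b7..b0 = 11100000 = 224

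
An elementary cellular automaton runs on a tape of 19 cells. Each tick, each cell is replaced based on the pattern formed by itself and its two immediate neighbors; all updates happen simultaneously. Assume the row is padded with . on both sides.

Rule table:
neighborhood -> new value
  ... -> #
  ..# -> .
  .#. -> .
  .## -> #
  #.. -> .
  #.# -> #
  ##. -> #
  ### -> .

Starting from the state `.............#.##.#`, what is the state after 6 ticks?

....#..#..##.####..

############..####.
#..........#..#..#.
..########.........
#.#......#.########
.#..####..##......#
....#..#..##.####..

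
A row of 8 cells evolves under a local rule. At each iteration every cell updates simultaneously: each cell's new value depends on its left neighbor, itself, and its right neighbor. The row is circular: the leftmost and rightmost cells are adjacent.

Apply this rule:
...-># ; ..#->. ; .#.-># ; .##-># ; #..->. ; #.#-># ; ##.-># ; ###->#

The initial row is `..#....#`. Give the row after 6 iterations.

..#.##.#
..######
..######  (fixed point — unchanged through iteration 6)

..######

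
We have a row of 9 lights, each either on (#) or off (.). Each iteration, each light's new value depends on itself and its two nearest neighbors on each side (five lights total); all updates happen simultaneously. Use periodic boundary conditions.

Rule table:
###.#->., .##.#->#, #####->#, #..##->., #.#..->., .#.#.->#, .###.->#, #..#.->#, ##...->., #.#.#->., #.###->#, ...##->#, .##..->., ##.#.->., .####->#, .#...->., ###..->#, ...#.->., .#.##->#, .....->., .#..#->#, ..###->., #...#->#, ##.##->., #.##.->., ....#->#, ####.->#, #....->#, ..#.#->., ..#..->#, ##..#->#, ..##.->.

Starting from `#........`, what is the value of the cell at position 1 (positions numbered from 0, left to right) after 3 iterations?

#.#....#.
.#..##..#
#.#...##.
position 1 holds .

.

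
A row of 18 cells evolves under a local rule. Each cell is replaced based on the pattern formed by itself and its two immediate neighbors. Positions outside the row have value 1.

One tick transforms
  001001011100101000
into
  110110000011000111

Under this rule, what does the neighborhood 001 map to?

At position 1 the neighborhood is 001; the next row has 1 there.

1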